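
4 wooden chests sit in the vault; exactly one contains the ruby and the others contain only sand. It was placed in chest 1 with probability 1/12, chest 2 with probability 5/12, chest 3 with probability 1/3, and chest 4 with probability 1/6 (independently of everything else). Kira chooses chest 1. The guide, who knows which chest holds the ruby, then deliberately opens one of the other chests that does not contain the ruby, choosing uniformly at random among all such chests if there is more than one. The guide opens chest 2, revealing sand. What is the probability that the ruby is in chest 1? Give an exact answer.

Condition on the true location of the ruby.
If it is in chest 1 (prior 1/12): the guide has 3 equally likely choices, so probability 1/3; weight (1/12)·(1/3) = 1/36.
If it is in chest 2 (prior 5/12): the guide opened chest 2, so this case is ruled out; weight (5/12)·0 = 0.
If it is in chest 3 (prior 1/3): the guide has 2 equally likely choices, so probability 1/2; weight (1/3)·(1/2) = 1/6.
If it is in chest 4 (prior 1/6): the guide has 2 equally likely choices, so probability 1/2; weight (1/6)·(1/2) = 1/12.
The weights sum to 5/18.
So P(the ruby in chest 1 | the guide opened chest 2) = (1/36) / (5/18) = 1/10.

1/10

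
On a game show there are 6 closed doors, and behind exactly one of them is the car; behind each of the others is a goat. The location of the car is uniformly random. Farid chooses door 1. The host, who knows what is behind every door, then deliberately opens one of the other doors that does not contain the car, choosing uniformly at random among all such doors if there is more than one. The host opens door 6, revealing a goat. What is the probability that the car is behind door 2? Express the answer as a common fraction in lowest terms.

5/24

Apply Bayes' rule, conditioning on where the car actually is.
If it is behind door 1 (prior 1/6): the host has 5 equally likely choices, so probability 1/5; weight (1/6)·(1/5) = 1/30.
If it is behind any of doors 2, 3, 4, and 5 (prior 1/6 each): the host has 4 equally likely choices, so probability 1/4; weight (1/6)·(1/4) = 1/24 each.
If it is behind door 6 (prior 1/6): the host opened door 6, so this case is ruled out; weight (1/6)·0 = 0.
The weights sum to 1/5.
So P(the car behind door 2 | the host opened door 6) = (1/24) / (1/5) = 5/24.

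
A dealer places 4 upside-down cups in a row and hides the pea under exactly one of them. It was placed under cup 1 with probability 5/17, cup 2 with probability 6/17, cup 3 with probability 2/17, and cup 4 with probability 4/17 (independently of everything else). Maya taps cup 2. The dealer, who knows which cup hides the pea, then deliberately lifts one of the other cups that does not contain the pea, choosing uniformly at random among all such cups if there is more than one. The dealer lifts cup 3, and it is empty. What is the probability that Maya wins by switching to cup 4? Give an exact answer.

Condition on the true location of the pea.
If it is under cup 1 (prior 5/17): the dealer has 2 equally likely choices, so probability 1/2; weight (5/17)·(1/2) = 5/34.
If it is under cup 2 (prior 6/17): the dealer has 3 equally likely choices, so probability 1/3; weight (6/17)·(1/3) = 2/17.
If it is under cup 3 (prior 2/17): the dealer opened cup 3, so this case is ruled out; weight (2/17)·0 = 0.
If it is under cup 4 (prior 4/17): the dealer has 2 equally likely choices, so probability 1/2; weight (4/17)·(1/2) = 2/17.
The weights sum to 13/34.
So P(the pea under cup 4 | the dealer opened cup 3) = (2/17) / (13/34) = 4/13.

4/13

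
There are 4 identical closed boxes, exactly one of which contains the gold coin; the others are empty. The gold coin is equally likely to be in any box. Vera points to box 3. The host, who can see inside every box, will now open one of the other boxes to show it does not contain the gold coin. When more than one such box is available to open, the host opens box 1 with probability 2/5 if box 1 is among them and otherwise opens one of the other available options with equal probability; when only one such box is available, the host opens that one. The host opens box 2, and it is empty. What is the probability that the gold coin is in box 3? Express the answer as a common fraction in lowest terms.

Apply Bayes' rule, conditioning on where the gold coin actually is.
If it is in box 1 (prior 1/4): box 1 holds the prize so is unavailable; the host chooses uniformly among the 2 others, probability 1/2; weight (1/4)·(1/2) = 1/8.
If it is in box 2 (prior 1/4): the host opened box 2, so this case is ruled out; weight (1/4)·0 = 0.
If it is in box 3 (prior 1/4): box 1 is available but not opened; box 2 gets probability (1 − 2/5)/2 = 3/10; weight (1/4)·(3/10) = 3/40.
If it is in box 4 (prior 1/4): box 1 is available but not opened, probability 3/5; weight (1/4)·(3/5) = 3/20.
The weights sum to 7/20.
So P(the gold coin in box 3 | the host opened box 2) = (3/40) / (7/20) = 3/14.

3/14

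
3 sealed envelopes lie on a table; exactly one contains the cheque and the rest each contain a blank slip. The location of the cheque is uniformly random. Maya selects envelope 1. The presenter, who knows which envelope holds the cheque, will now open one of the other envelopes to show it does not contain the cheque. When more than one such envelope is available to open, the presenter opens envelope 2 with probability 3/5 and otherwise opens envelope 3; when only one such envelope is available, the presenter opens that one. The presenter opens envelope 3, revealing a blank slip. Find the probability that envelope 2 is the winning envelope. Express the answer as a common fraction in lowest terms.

5/7

Consider each possible location of the cheque in turn.
If it is in envelope 1 (prior 1/3): envelope 2 is available but not opened, probability 2/5; weight (1/3)·(2/5) = 2/15.
If it is in envelope 2 (prior 1/3): only envelope 3 is available, probability 1; weight (1/3)·1 = 1/3.
If it is in envelope 3 (prior 1/3): the presenter opened envelope 3, so this case is ruled out; weight (1/3)·0 = 0.
The weights sum to 7/15.
So P(the cheque in envelope 2 | the presenter opened envelope 3) = (1/3) / (7/15) = 5/7.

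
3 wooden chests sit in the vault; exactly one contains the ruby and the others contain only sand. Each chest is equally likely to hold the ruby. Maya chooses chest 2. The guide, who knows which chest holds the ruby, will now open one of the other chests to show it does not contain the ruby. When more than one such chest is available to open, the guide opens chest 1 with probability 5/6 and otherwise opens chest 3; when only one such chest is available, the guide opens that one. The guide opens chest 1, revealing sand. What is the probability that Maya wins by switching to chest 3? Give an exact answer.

6/11

Condition on the true location of the ruby.
If it is in chest 1 (prior 1/3): the guide opened chest 1, so this case is ruled out; weight (1/3)·0 = 0.
If it is in chest 2 (prior 1/3): chest 1 is available, opened with probability 5/6; weight (1/3)·(5/6) = 5/18.
If it is in chest 3 (prior 1/3): only chest 1 is available, probability 1; weight (1/3)·1 = 1/3.
The weights sum to 11/18.
So P(the ruby in chest 3 | the guide opened chest 1) = (1/3) / (11/18) = 6/11.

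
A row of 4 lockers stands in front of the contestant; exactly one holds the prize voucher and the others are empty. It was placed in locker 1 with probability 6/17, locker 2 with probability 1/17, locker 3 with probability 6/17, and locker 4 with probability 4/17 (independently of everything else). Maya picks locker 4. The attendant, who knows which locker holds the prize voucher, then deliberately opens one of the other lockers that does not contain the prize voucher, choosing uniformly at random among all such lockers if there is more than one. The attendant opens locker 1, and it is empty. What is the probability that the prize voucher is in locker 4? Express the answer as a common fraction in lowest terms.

8/29

Condition on the true location of the prize voucher.
If it is in locker 1 (prior 6/17): the attendant opened locker 1, so this case is ruled out; weight (6/17)·0 = 0.
If it is in locker 2 (prior 1/17): the attendant has 2 equally likely choices, so probability 1/2; weight (1/17)·(1/2) = 1/34.
If it is in locker 3 (prior 6/17): the attendant has 2 equally likely choices, so probability 1/2; weight (6/17)·(1/2) = 3/17.
If it is in locker 4 (prior 4/17): the attendant has 3 equally likely choices, so probability 1/3; weight (4/17)·(1/3) = 4/51.
The weights sum to 29/102.
So P(the prize voucher in locker 4 | the attendant opened locker 1) = (4/51) / (29/102) = 8/29.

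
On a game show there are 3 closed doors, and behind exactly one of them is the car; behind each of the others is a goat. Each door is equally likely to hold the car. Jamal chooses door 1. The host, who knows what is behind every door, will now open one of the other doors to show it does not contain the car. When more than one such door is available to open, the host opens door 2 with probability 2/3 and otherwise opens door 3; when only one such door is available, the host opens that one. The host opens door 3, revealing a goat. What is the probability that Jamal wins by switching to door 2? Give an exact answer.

3/4

Apply Bayes' rule, conditioning on where the car actually is.
If it is behind door 1 (prior 1/3): door 2 is available but not opened, probability 1/3; weight (1/3)·(1/3) = 1/9.
If it is behind door 2 (prior 1/3): only door 3 is available, probability 1; weight (1/3)·1 = 1/3.
If it is behind door 3 (prior 1/3): the host opened door 3, so this case is ruled out; weight (1/3)·0 = 0.
The weights sum to 4/9.
So P(the car behind door 2 | the host opened door 3) = (1/3) / (4/9) = 3/4.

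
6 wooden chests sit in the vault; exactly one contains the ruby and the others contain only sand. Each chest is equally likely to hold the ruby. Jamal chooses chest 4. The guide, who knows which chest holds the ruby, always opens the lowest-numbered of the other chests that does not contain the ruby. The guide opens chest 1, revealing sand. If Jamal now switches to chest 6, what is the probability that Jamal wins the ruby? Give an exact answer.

Apply Bayes' rule, conditioning on where the ruby actually is.
If it is in chest 1 (prior 1/6): the guide opened chest 1, so this case is ruled out; weight (1/6)·0 = 0.
If it is in any of chests 2, 3, 4, 5, and 6 (prior 1/6 each): chest 1 is the lowest-numbered option available, probability 1; weight (1/6)·1 = 1/6 each.
The weights sum to 5/6.
So P(the ruby in chest 6 | the guide opened chest 1) = (1/6) / (5/6) = 1/5.

1/5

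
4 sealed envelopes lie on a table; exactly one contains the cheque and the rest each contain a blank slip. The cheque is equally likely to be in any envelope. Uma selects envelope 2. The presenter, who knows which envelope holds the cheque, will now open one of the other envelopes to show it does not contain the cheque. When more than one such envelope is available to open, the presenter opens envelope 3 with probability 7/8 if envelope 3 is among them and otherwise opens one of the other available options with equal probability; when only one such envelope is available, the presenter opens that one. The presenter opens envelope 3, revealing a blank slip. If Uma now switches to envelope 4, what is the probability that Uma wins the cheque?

1/3

Consider each possible location of the cheque in turn.
If it is in any of envelopes 1, 2, and 4 (prior 1/4 each): envelope 3 is available, opened with probability 7/8; weight (1/4)·(7/8) = 7/32 each.
If it is in envelope 3 (prior 1/4): the presenter opened envelope 3, so this case is ruled out; weight (1/4)·0 = 0.
The weights sum to 21/32.
So P(the cheque in envelope 4 | the presenter opened envelope 3) = (7/32) / (21/32) = 1/3.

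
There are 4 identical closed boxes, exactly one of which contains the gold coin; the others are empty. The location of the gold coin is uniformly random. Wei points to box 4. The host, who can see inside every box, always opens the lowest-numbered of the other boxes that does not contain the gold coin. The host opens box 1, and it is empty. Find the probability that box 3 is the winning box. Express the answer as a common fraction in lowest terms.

1/3

Consider each possible location of the gold coin in turn.
If it is in box 1 (prior 1/4): the host opened box 1, so this case is ruled out; weight (1/4)·0 = 0.
If it is in any of boxes 2, 3, and 4 (prior 1/4 each): box 1 is the lowest-numbered option available, probability 1; weight (1/4)·1 = 1/4 each.
The weights sum to 3/4.
So P(the gold coin in box 3 | the host opened box 1) = (1/4) / (3/4) = 1/3.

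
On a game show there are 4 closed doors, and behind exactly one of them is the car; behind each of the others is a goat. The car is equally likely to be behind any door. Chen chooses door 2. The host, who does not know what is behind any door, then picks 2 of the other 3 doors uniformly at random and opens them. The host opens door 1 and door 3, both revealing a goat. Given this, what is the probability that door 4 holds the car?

Condition on the true location of the car.
If it is behind either of doors 1 and 3 (prior 1/4 each): that door was opened and seen not to hold the prize — ruled out; weight (1/4)·0 = 0 each.
If it is behind either of doors 2 and 4 (prior 1/4 each): the host picks exactly this set with probability 1/3 regardless, and none is the prize; weight (1/4)·(1/3) = 1/12 each.
The weights sum to 1/6.
So P(the car behind door 4 | the host opened door 1 and door 3) = (1/12) / (1/6) = 1/2.

1/2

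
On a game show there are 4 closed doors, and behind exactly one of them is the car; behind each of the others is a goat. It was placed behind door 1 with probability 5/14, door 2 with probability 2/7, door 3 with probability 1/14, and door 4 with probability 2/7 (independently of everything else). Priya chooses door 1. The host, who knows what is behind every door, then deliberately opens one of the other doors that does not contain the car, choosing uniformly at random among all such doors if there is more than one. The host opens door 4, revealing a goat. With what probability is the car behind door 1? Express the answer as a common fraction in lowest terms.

2/5

Consider each possible location of the car in turn.
If it is behind door 1 (prior 5/14): the host has 3 equally likely choices, so probability 1/3; weight (5/14)·(1/3) = 5/42.
If it is behind door 2 (prior 2/7): the host has 2 equally likely choices, so probability 1/2; weight (2/7)·(1/2) = 1/7.
If it is behind door 3 (prior 1/14): the host has 2 equally likely choices, so probability 1/2; weight (1/14)·(1/2) = 1/28.
If it is behind door 4 (prior 2/7): the host opened door 4, so this case is ruled out; weight (2/7)·0 = 0.
The weights sum to 25/84.
So P(the car behind door 1 | the host opened door 4) = (5/42) / (25/84) = 2/5.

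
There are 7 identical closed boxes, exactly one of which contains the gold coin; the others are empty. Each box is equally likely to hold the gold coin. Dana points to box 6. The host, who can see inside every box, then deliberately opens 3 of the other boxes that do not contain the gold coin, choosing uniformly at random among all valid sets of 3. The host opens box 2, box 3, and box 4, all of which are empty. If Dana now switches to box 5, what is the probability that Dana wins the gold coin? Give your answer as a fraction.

2/7

Apply Bayes' rule, conditioning on where the gold coin actually is.
If it is in any of boxes 1, 5, and 7 (prior 1/7 each): the host has 10 equally likely choices, so probability 1/10; weight (1/7)·(1/10) = 1/70 each.
If it is in any of boxes 2, 3, and 4 (prior 1/7 each): that box was opened and seen not to hold the prize — ruled out; weight (1/7)·0 = 0 each.
If it is in box 6 (prior 1/7): the host has 20 equally likely choices, so probability 1/20; weight (1/7)·(1/20) = 1/140.
The weights sum to 1/20.
So P(the gold coin in box 5 | the host opened box 2, box 3, and box 4) = (1/70) / (1/20) = 2/7.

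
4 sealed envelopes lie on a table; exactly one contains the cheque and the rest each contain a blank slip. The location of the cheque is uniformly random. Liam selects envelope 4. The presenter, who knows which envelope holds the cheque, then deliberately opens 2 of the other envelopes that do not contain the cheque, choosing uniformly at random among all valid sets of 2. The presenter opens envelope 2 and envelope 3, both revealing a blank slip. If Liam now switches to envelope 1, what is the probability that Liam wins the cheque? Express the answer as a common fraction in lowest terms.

3/4

Condition on the true location of the cheque.
If it is in envelope 1 (prior 1/4): the presenter has no choice, probability 1; weight (1/4)·1 = 1/4.
If it is in either of envelopes 2 and 3 (prior 1/4 each): that envelope was opened and seen not to hold the prize — ruled out; weight (1/4)·0 = 0 each.
If it is in envelope 4 (prior 1/4): the presenter has 3 equally likely choices, so probability 1/3; weight (1/4)·(1/3) = 1/12.
The weights sum to 1/3.
So P(the cheque in envelope 1 | the presenter opened envelope 2 and envelope 3) = (1/4) / (1/3) = 3/4.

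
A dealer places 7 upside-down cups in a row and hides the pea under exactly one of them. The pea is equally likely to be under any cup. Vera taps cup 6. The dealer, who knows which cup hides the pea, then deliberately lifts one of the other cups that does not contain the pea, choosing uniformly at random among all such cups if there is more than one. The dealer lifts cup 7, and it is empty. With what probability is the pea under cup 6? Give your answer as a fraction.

Apply Bayes' rule, conditioning on where the pea actually is.
If it is under any of cups 1, 2, 3, 4, and 5 (prior 1/7 each): the dealer has 5 equally likely choices, so probability 1/5; weight (1/7)·(1/5) = 1/35 each.
If it is under cup 6 (prior 1/7): the dealer has 6 equally likely choices, so probability 1/6; weight (1/7)·(1/6) = 1/42.
If it is under cup 7 (prior 1/7): the dealer opened cup 7, so this case is ruled out; weight (1/7)·0 = 0.
The weights sum to 1/6.
So P(the pea under cup 6 | the dealer opened cup 7) = (1/42) / (1/6) = 1/7.

1/7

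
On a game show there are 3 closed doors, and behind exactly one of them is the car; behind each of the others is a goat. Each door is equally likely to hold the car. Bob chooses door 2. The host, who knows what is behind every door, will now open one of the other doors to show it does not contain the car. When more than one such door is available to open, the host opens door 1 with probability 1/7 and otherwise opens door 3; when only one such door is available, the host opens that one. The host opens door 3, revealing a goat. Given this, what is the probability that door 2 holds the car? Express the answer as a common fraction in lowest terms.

Apply Bayes' rule, conditioning on where the car actually is.
If it is behind door 1 (prior 1/3): only door 3 is available, probability 1; weight (1/3)·1 = 1/3.
If it is behind door 2 (prior 1/3): door 1 is available but not opened, probability 6/7; weight (1/3)·(6/7) = 2/7.
If it is behind door 3 (prior 1/3): the host opened door 3, so this case is ruled out; weight (1/3)·0 = 0.
The weights sum to 13/21.
So P(the car behind door 2 | the host opened door 3) = (2/7) / (13/21) = 6/13.

6/13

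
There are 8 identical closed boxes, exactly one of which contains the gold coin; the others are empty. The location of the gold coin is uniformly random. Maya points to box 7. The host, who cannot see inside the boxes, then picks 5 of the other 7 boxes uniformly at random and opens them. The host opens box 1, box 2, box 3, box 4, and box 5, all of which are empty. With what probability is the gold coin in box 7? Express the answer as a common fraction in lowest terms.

Apply Bayes' rule, conditioning on where the gold coin actually is.
If it is in any of boxes 1, 2, 3, 4, and 5 (prior 1/8 each): that box was opened and seen not to hold the prize — ruled out; weight (1/8)·0 = 0 each.
If it is in any of boxes 6, 7, and 8 (prior 1/8 each): the host picks exactly this set with probability 1/21 regardless, and none is the prize; weight (1/8)·(1/21) = 1/168 each.
The weights sum to 1/56.
So P(the gold coin in box 7 | the host opened box 1, box 2, box 3, box 4, and box 5) = (1/168) / (1/56) = 1/3.

1/3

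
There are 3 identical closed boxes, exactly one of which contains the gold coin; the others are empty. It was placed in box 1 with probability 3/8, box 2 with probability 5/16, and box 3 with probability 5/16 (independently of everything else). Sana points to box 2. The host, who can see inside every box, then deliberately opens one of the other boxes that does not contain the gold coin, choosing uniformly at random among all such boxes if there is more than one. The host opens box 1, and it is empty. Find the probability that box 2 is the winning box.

1/3

Condition on the true location of the gold coin.
If it is in box 1 (prior 3/8): the host opened box 1, so this case is ruled out; weight (3/8)·0 = 0.
If it is in box 2 (prior 5/16): the host has 2 equally likely choices, so probability 1/2; weight (5/16)·(1/2) = 5/32.
If it is in box 3 (prior 5/16): the host has no choice, probability 1; weight (5/16)·1 = 5/16.
The weights sum to 15/32.
So P(the gold coin in box 2 | the host opened box 1) = (5/32) / (15/32) = 1/3.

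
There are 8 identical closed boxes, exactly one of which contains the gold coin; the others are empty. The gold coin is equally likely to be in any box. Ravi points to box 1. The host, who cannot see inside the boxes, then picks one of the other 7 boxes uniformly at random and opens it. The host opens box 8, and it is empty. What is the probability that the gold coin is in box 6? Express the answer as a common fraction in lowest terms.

Condition on the true location of the gold coin.
If it is in any of boxes 1, 2, 3, 4, 5, 6, and 7 (prior 1/8 each): the host picks box 8 with probability 1/7 regardless, and it is not the prize; weight (1/8)·(1/7) = 1/56 each.
If it is in box 8 (prior 1/8): the host opened box 8, so this case is ruled out; weight (1/8)·0 = 0.
The weights sum to 1/8.
So P(the gold coin in box 6 | the host opened box 8) = (1/56) / (1/8) = 1/7.

1/7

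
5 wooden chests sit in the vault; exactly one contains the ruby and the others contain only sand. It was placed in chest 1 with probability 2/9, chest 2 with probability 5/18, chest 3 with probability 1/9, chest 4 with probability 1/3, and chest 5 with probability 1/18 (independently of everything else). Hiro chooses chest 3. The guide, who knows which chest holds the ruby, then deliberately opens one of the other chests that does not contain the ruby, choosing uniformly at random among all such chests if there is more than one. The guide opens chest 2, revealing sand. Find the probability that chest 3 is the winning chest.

Apply Bayes' rule, conditioning on where the ruby actually is.
If it is in chest 1 (prior 2/9): the guide has 3 equally likely choices, so probability 1/3; weight (2/9)·(1/3) = 2/27.
If it is in chest 2 (prior 5/18): the guide opened chest 2, so this case is ruled out; weight (5/18)·0 = 0.
If it is in chest 3 (prior 1/9): the guide has 4 equally likely choices, so probability 1/4; weight (1/9)·(1/4) = 1/36.
If it is in chest 4 (prior 1/3): the guide has 3 equally likely choices, so probability 1/3; weight (1/3)·(1/3) = 1/9.
If it is in chest 5 (prior 1/18): the guide has 3 equally likely choices, so probability 1/3; weight (1/18)·(1/3) = 1/54.
The weights sum to 25/108.
So P(the ruby in chest 3 | the guide opened chest 2) = (1/36) / (25/108) = 3/25.

3/25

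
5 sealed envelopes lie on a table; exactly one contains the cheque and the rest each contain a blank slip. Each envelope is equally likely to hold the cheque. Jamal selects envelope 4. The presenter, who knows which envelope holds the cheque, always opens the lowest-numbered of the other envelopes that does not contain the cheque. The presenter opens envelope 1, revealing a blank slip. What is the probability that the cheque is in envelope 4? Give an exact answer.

Condition on the true location of the cheque.
If it is in envelope 1 (prior 1/5): the presenter opened envelope 1, so this case is ruled out; weight (1/5)·0 = 0.
If it is in any of envelopes 2, 3, 4, and 5 (prior 1/5 each): envelope 1 is the lowest-numbered option available, probability 1; weight (1/5)·1 = 1/5 each.
The weights sum to 4/5.
So P(the cheque in envelope 4 | the presenter opened envelope 1) = (1/5) / (4/5) = 1/4.

1/4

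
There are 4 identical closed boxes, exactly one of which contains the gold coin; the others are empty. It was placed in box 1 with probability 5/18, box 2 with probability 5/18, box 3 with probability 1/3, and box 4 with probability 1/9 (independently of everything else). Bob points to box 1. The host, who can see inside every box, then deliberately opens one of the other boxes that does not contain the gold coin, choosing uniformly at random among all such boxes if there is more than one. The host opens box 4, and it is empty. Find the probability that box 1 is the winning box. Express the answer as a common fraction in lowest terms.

10/43

Apply Bayes' rule, conditioning on where the gold coin actually is.
If it is in box 1 (prior 5/18): the host has 3 equally likely choices, so probability 1/3; weight (5/18)·(1/3) = 5/54.
If it is in box 2 (prior 5/18): the host has 2 equally likely choices, so probability 1/2; weight (5/18)·(1/2) = 5/36.
If it is in box 3 (prior 1/3): the host has 2 equally likely choices, so probability 1/2; weight (1/3)·(1/2) = 1/6.
If it is in box 4 (prior 1/9): the host opened box 4, so this case is ruled out; weight (1/9)·0 = 0.
The weights sum to 43/108.
So P(the gold coin in box 1 | the host opened box 4) = (5/54) / (43/108) = 10/43.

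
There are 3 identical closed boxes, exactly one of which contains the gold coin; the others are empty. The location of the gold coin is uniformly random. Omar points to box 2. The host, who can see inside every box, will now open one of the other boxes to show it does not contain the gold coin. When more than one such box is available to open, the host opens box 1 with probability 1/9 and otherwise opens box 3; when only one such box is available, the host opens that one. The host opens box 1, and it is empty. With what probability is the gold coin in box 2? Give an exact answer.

Condition on the true location of the gold coin.
If it is in box 1 (prior 1/3): the host opened box 1, so this case is ruled out; weight (1/3)·0 = 0.
If it is in box 2 (prior 1/3): box 1 is available, opened with probability 1/9; weight (1/3)·(1/9) = 1/27.
If it is in box 3 (prior 1/3): only box 1 is available, probability 1; weight (1/3)·1 = 1/3.
The weights sum to 10/27.
So P(the gold coin in box 2 | the host opened box 1) = (1/27) / (10/27) = 1/10.

1/10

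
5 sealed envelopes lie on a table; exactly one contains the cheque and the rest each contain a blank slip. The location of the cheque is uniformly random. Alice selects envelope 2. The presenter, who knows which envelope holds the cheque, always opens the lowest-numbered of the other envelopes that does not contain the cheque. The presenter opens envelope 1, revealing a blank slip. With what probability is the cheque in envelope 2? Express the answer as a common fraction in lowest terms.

Apply Bayes' rule, conditioning on where the cheque actually is.
If it is in envelope 1 (prior 1/5): the presenter opened envelope 1, so this case is ruled out; weight (1/5)·0 = 0.
If it is in any of envelopes 2, 3, 4, and 5 (prior 1/5 each): envelope 1 is the lowest-numbered option available, probability 1; weight (1/5)·1 = 1/5 each.
The weights sum to 4/5.
So P(the cheque in envelope 2 | the presenter opened envelope 1) = (1/5) / (4/5) = 1/4.

1/4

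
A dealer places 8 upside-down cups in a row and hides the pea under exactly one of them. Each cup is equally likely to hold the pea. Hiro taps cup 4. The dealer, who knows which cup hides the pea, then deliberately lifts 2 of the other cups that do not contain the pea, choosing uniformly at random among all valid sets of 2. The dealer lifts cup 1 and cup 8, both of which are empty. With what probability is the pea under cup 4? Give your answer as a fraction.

Apply Bayes' rule, conditioning on where the pea actually is.
If it is under either of cups 1 and 8 (prior 1/8 each): that cup was opened and seen not to hold the prize — ruled out; weight (1/8)·0 = 0 each.
If it is under any of cups 2, 3, 5, 6, and 7 (prior 1/8 each): the dealer has 15 equally likely choices, so probability 1/15; weight (1/8)·(1/15) = 1/120 each.
If it is under cup 4 (prior 1/8): the dealer has 21 equally likely choices, so probability 1/21; weight (1/8)·(1/21) = 1/168.
The weights sum to 1/21.
So P(the pea under cup 4 | the dealer opened cup 1 and cup 8) = (1/168) / (1/21) = 1/8.

1/8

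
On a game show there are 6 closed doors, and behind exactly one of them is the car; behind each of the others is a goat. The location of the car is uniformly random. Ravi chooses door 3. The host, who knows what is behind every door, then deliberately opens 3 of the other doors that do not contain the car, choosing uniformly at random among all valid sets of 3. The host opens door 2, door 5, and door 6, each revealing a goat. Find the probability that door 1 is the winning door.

5/12

Consider each possible location of the car in turn.
If it is behind either of doors 1 and 4 (prior 1/6 each): the host has 4 equally likely choices, so probability 1/4; weight (1/6)·(1/4) = 1/24 each.
If it is behind any of doors 2, 5, and 6 (prior 1/6 each): that door was opened and seen not to hold the prize — ruled out; weight (1/6)·0 = 0 each.
If it is behind door 3 (prior 1/6): the host has 10 equally likely choices, so probability 1/10; weight (1/6)·(1/10) = 1/60.
The weights sum to 1/10.
So P(the car behind door 1 | the host opened door 2, door 5, and door 6) = (1/24) / (1/10) = 5/12.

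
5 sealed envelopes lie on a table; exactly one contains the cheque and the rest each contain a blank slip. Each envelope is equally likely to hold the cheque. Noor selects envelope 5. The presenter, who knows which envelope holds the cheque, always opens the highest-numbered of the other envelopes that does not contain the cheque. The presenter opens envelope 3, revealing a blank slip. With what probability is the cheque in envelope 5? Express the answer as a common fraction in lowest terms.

Apply Bayes' rule, conditioning on where the cheque actually is.
If it is in any of envelopes 1, 2, and 5 (prior 1/5 each): the presenter would have opened envelope 4 instead, probability 0; weight (1/5)·0 = 0 each.
If it is in envelope 3 (prior 1/5): the presenter opened envelope 3, so this case is ruled out; weight (1/5)·0 = 0.
If it is in envelope 4 (prior 1/5): envelope 3 is the highest-numbered option available, probability 1; weight (1/5)·1 = 1/5.
The weights sum to 1/5.
So P(the cheque in envelope 5 | the presenter opened envelope 3) = 0 / (1/5) = 0.

0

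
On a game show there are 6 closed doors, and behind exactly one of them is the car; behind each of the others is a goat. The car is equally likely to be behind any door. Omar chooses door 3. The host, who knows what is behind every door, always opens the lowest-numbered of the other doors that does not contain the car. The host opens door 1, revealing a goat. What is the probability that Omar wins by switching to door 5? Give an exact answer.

1/5

Consider each possible location of the car in turn.
If it is behind door 1 (prior 1/6): the host opened door 1, so this case is ruled out; weight (1/6)·0 = 0.
If it is behind any of doors 2, 3, 4, 5, and 6 (prior 1/6 each): door 1 is the lowest-numbered option available, probability 1; weight (1/6)·1 = 1/6 each.
The weights sum to 5/6.
So P(the car behind door 5 | the host opened door 1) = (1/6) / (5/6) = 1/5.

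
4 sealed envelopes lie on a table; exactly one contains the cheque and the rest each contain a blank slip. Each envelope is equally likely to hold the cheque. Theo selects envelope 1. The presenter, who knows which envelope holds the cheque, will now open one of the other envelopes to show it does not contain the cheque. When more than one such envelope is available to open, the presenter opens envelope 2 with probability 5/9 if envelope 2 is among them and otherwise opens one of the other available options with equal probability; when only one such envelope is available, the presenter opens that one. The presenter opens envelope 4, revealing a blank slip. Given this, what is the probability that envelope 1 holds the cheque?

Condition on the true location of the cheque.
If it is in envelope 1 (prior 1/4): envelope 2 is available but not opened; envelope 4 gets probability (1 − 5/9)/2 = 2/9; weight (1/4)·(2/9) = 1/18.
If it is in envelope 2 (prior 1/4): envelope 2 holds the prize so is unavailable; the presenter chooses uniformly among the 2 others, probability 1/2; weight (1/4)·(1/2) = 1/8.
If it is in envelope 3 (prior 1/4): envelope 2 is available but not opened, probability 4/9; weight (1/4)·(4/9) = 1/9.
If it is in envelope 4 (prior 1/4): the presenter opened envelope 4, so this case is ruled out; weight (1/4)·0 = 0.
The weights sum to 7/24.
So P(the cheque in envelope 1 | the presenter opened envelope 4) = (1/18) / (7/24) = 4/21.

4/21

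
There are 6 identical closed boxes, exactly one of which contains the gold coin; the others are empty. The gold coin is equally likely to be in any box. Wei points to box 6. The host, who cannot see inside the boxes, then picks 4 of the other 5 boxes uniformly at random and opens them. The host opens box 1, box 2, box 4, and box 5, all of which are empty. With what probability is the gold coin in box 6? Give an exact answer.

1/2

Because the host chose which boxes to open without knowing where the gold coin is, the choice is independent of the prize location. Learning that none of the 4 opened boxes holds the gold coin simply rules out those 4 locations and leaves the remaining 2 boxes still equally likely by symmetry.
So P(the gold coin in box 6) = 1/2.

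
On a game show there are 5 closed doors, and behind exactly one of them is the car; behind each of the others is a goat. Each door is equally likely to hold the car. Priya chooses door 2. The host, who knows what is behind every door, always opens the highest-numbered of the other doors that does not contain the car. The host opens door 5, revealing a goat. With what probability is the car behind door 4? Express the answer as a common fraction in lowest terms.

Consider each possible location of the car in turn.
If it is behind any of doors 1, 2, 3, and 4 (prior 1/5 each): door 5 is the highest-numbered option available, probability 1; weight (1/5)·1 = 1/5 each.
If it is behind door 5 (prior 1/5): the host opened door 5, so this case is ruled out; weight (1/5)·0 = 0.
The weights sum to 4/5.
So P(the car behind door 4 | the host opened door 5) = (1/5) / (4/5) = 1/4.

1/4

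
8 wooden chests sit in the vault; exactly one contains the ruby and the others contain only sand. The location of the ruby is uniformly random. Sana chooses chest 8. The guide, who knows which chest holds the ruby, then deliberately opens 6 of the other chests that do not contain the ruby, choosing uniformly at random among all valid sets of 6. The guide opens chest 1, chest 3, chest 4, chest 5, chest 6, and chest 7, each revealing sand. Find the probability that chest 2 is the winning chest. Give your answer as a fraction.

Apply Bayes' rule, conditioning on where the ruby actually is.
If it is in any of chests 1, 3, 4, 5, 6, and 7 (prior 1/8 each): that chest was opened and seen not to hold the prize — ruled out; weight (1/8)·0 = 0 each.
If it is in chest 2 (prior 1/8): the guide has no choice, probability 1; weight (1/8)·1 = 1/8.
If it is in chest 8 (prior 1/8): the guide has 7 equally likely choices, so probability 1/7; weight (1/8)·(1/7) = 1/56.
The weights sum to 1/7.
So P(the ruby in chest 2 | the guide opened chest 1, chest 3, chest 4, chest 5, chest 6, and chest 7) = (1/8) / (1/7) = 7/8.

7/8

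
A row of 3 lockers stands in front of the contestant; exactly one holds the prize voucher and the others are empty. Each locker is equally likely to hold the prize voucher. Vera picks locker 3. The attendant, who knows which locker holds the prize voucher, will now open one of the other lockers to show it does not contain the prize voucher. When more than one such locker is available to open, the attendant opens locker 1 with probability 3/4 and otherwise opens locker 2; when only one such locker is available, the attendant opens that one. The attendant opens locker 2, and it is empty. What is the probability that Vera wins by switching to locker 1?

Apply Bayes' rule, conditioning on where the prize voucher actually is.
If it is in locker 1 (prior 1/3): only locker 2 is available, probability 1; weight (1/3)·1 = 1/3.
If it is in locker 2 (prior 1/3): the attendant opened locker 2, so this case is ruled out; weight (1/3)·0 = 0.
If it is in locker 3 (prior 1/3): locker 1 is available but not opened, probability 1/4; weight (1/3)·(1/4) = 1/12.
The weights sum to 5/12.
So P(the prize voucher in locker 1 | the attendant opened locker 2) = (1/3) / (5/12) = 4/5.

4/5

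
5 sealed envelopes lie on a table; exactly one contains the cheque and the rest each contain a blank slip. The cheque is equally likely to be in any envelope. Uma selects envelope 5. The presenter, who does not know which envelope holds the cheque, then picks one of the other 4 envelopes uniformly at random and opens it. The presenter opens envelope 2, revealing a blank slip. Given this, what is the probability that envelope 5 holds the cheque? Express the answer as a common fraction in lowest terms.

1/4

Because the presenter chose which envelope to open without knowing where the cheque is, the choice is independent of the prize location. Learning that envelope 2 does not hold the cheque simply rules out that one location and leaves the remaining 4 envelopes still equally likely by symmetry.
So P(the cheque in envelope 5) = 1/4.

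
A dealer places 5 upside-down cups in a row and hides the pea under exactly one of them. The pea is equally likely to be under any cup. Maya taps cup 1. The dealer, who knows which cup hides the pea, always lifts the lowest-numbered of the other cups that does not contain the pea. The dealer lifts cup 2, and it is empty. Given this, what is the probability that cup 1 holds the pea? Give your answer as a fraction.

Condition on the true location of the pea.
If it is under any of cups 1, 3, 4, and 5 (prior 1/5 each): cup 2 is the lowest-numbered option available, probability 1; weight (1/5)·1 = 1/5 each.
If it is under cup 2 (prior 1/5): the dealer opened cup 2, so this case is ruled out; weight (1/5)·0 = 0.
The weights sum to 4/5.
So P(the pea under cup 1 | the dealer opened cup 2) = (1/5) / (4/5) = 1/4.

1/4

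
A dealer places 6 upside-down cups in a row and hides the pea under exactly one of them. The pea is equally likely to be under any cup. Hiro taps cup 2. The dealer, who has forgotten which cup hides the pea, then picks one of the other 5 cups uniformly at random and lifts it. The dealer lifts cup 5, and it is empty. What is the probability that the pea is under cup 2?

1/5

Because the dealer chose which cup to lift without knowing where the pea is, the choice is independent of the prize location. Learning that cup 5 does not hold the pea simply rules out that one location and leaves the remaining 5 cups still equally likely by symmetry.
So P(the pea under cup 2) = 1/5.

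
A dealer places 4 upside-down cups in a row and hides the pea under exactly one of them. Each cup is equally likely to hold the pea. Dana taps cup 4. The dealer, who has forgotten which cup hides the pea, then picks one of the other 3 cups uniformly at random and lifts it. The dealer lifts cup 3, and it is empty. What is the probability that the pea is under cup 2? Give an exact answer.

1/3

Consider each possible location of the pea in turn.
If it is under any of cups 1, 2, and 4 (prior 1/4 each): the dealer picks cup 3 with probability 1/3 regardless, and it is not the prize; weight (1/4)·(1/3) = 1/12 each.
If it is under cup 3 (prior 1/4): the dealer opened cup 3, so this case is ruled out; weight (1/4)·0 = 0.
The weights sum to 1/4.
So P(the pea under cup 2 | the dealer opened cup 3) = (1/12) / (1/4) = 1/3.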